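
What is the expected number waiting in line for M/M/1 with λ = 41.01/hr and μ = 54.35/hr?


ρ = 41.01/54.35 = 0.7546
Lq = ρ²/(1−ρ) = 0.5694/0.2454 = 2.3197

Final: 2.3197


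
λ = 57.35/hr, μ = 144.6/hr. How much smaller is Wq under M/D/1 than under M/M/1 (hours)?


ρ = 57.35/144.6 = 0.3966
Wq(M/M/1) = ρ/(μ−λ) = 0.3966/87.25 = 0.004546 hr
Wq(M/D/1) = ρ/(2(μ−λ)) = 0.002273 hr
Savings = 0.004546 − 0.002273 = 0.002273 hr

Final: 0.002273 hr


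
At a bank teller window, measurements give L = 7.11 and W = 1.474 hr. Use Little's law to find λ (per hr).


λ = L/W = 7.11/1.474 = 4.8236 /hr

Final: 4.8236 /hr


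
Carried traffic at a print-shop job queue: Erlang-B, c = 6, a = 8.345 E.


B(6,8.345) = 0.408091 (Erlang-B)
Carried load = a(1 − B) = 8.345·(1 − 0.408091) = 8.345·0.591909 = 4.9395 E

Final: 4.9395 Erlangs


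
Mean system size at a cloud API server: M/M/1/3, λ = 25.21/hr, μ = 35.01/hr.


ρ = 25.21/35.01 = 0.7201
L = ρ[1 − (K+1)ρ^K + Kρ^(K+1)] / [(1−ρ)(1−ρ^(K+1))]
Numerator: 0.7201·(1 − 4·0.373372 + 3·0.268858) = 0.225446
Denominator: (0.2799)·(0.731142) = 0.204661
L = 0.225446/0.204661 = 1.1016

Final: 1.1016


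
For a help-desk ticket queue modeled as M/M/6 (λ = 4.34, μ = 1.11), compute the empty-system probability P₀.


a = λ/μ = 4.34/1.11 = 3.9099; ρ = a/c = 0.6517
Σ_{k=0}^{5} a^k/k! (terms k=0..5) = 1.00000 + 3.90991 + 7.64370 + 9.96206 + 9.73769 + 7.61469 = 39.86804
Tail: a^6/(6!(1−ρ)) = 3572.73253/(720·0.3483) = 14.24473
P₀ = 1/(39.86804 + 14.24473) = 1/54.11278 = 0.018480

Final: 0.018480


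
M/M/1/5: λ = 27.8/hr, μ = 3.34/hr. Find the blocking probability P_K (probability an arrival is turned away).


ρ = λ/μ = 27.8/3.34 = 8.3234
P_K = (1−ρ)ρ^K/(1−ρ^(K+1)) = (-7.3234·39947.687655)/(1 − 332498.717606)
= -292551.029952/-332497.717606 = 0.879859

Final: 0.879859


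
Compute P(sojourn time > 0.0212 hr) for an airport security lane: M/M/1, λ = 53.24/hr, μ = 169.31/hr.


W ~ Exponential(μ−λ) for M/M/1.
μ − λ = 169.31 − 53.24 = 116.0700
P(W > t) = e^{−(μ−λ)t} = e^{−2.4607} = 0.085377

Final: 0.085377


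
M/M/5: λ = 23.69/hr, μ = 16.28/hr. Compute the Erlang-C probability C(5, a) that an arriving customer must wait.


a = λ/μ = 1.4552; ρ = a/5 = 0.2910
P₀ = 0.233048 (from M/M/c formula)
C(c,a) = [a^c/(c!(1−ρ))]·P₀ = [6.52459/(120·0.7090)]·0.233048
= 0.07669·0.233048 = 0.017873

Final: 0.017873


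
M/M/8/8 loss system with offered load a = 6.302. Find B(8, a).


B(c,a) = (a^c/c!) / Σ_{k=0}^{c} a^k/k!
a^8/8! = 61.703055
Σ terms (k=0..8): 1.00000 + 6.30200 + 19.85760 + 41.71420 + 65.72073 + 82.83440 + 87.00373 + 78.32822 + 61.70306 = 444.463944
B = 61.703055/444.463944 = 0.138826

Final: 0.138826


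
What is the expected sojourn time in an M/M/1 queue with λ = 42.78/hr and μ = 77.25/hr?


W = 1/(μ−λ) = 1/(77.25 − 42.78) = 1/34.47 = 0.02901 hr

Final: 0.02901 hr


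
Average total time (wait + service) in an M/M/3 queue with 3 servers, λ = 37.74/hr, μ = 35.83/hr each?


a = 1.0533; ρ = 0.3511; P₀ = 0.343857
Lq = P₀·a^c·ρ/(c!(1−ρ)²) = 0.05584
Wq = Lq/λ = 0.05584/37.74 = 0.001480 hr
W = Wq + 1/μ = 0.001480 + 0.02791 = 0.02939 hr

Final: 0.02939 hr


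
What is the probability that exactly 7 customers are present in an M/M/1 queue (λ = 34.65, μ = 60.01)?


ρ = 34.65/60.01 = 0.5774
P_n = (1−ρ)·ρ^n = (1 − 0.5774)·0.5774^7 = 0.4226·0.021397 = 0.009042

Final: 0.009042


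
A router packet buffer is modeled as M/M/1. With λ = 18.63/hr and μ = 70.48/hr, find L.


ρ = λ/μ = 18.63/70.48 = 0.2643
L = ρ/(1−ρ) = 0.2643/(1 − 0.2643) = 0.2643/0.7357 = 0.3593

Final: 0.3593


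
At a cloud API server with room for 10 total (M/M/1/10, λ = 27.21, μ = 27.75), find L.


ρ = 27.21/27.75 = 0.9805
L = ρ[1 − (K+1)ρ^K + Kρ^(K+1)] / [(1−ρ)(1−ρ^(K+1))]
Numerator: 0.9805·(1 − 11·0.821591 + 10·0.805603) = 0.018172
Denominator: (0.01946)·(0.194397) = 0.003783
L = 0.018172/0.003783 = 4.8036

Final: 4.8036


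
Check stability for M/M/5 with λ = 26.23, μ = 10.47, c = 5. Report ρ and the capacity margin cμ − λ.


Total capacity cμ = 5·10.47 = 52.35/hr
ρ = λ/(cμ) = 26.23/52.35 = 0.5011
Stable ⇔ ρ < 1: YES
Spare capacity = cμ − λ = 52.35 − 26.23 = 26.12/hr

Final: ρ = 0.5011; stable; margin = 26.12/hr


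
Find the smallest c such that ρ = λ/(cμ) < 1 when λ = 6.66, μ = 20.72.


Stability requires cμ > λ ⇔ c > λ/μ.
λ/μ = 6.66/20.72 = 0.3214
Minimum integer c = ⌊0.3214⌋ + 1 = 1
Check: 1·20.72 = 20.72 > 6.66, while 0·20.72 = 0.00 ≤ 6.66

Final: 1 servers


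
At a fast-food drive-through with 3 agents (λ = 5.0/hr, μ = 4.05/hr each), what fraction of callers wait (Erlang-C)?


a = λ/μ = 1.2346; ρ = a/3 = 0.4115
P₀ = 0.283321 (from M/M/c formula)
C(c,a) = [a^c/(c!(1−ρ))]·P₀ = [1.88168/(6·0.5885)]·0.283321
= 0.53292·0.283321 = 0.150988

Final: 0.150988


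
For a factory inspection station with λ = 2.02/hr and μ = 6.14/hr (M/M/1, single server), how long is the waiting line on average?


ρ = 2.02/6.14 = 0.3290
Lq = ρ²/(1−ρ) = 0.1082/0.6710 = 0.1613

Final: 0.1613


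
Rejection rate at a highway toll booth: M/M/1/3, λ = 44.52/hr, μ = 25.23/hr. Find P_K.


ρ = λ/μ = 44.52/25.23 = 1.7646
P_K = (1−ρ)ρ^K/(1−ρ^(K+1)) = (-0.7646·5.494317)/(1 − 9.695085)
= -4.200768/-8.695085 = 0.483120

Final: 0.483120


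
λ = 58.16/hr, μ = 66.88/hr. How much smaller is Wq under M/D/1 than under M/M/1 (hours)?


ρ = 58.16/66.88 = 0.8696
Wq(M/M/1) = ρ/(μ−λ) = 0.8696/8.72 = 0.09973 hr
Wq(M/D/1) = ρ/(2(μ−λ)) = 0.04986 hr
Savings = 0.09973 − 0.04986 = 0.04986 hr

Final: 0.04986 hr


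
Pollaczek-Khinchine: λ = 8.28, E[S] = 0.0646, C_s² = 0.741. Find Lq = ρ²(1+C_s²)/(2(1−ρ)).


ρ = λ·E[S] = 8.28·0.0646 = 0.5349
Lq = ρ²(1+C_s²)/(2(1−ρ)) = 0.2861·(1+0.741)/(2·0.4651)
= 0.2861·1.7410/0.9302 = 0.53547

Final: 0.53547


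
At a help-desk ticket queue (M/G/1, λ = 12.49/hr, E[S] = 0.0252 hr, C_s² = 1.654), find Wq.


ρ = λ·E[S] = 12.49·0.0252 = 0.3147
E[S²] = E[S]²(1+C_s²) = 0.0252²·(1+1.654) = 0.001685
Wq = λ·E[S²]/(2(1−ρ)) = 12.49·0.001685/(2·0.6853) = 0.01536 hr

Final: 0.01536 hr


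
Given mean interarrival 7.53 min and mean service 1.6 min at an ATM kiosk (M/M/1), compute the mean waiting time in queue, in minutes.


λ = 60/7.53 = 7.9681 /hr
μ = 60/1.6 = 37.5000 /hr
ρ = λ/μ = 7.9681/37.5000 = 0.2125
Wq = ρ/(μ−λ) = 0.2125/(37.5000−7.9681) = 0.007195 hr
In minutes: 0.007195·60 = 0.4317 min

Final: 0.4317 min


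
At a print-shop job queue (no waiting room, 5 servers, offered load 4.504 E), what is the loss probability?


B(c,a) = (a^c/c!) / Σ_{k=0}^{c} a^k/k!
a^5/5! = 15.445809
Σ terms (k=0..5): 1.00000 + 4.50400 + 10.14301 + 15.22804 + 17.14677 + 15.44581 = 63.467622
B = 15.445809/63.467622 = 0.243365

Final: 0.243365


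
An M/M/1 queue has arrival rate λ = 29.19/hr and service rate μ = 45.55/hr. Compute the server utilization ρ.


ρ = λ/μ = 29.19/45.55 = 0.6408

Final: 0.6408


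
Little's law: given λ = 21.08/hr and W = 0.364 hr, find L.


L = λW = 21.08·0.364 = 7.6731

Final: 7.6731


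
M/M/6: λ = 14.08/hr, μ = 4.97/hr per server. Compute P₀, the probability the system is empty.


a = λ/μ = 14.08/4.97 = 2.8330; ρ = a/c = 0.4722
Σ_{k=0}^{5} a^k/k! (terms k=0..5) = 1.00000 + 2.83300 + 4.01294 + 3.78955 + 2.68395 + 1.52072 = 15.84016
Tail: a^6/(6!(1−ρ)) = 516.98459/(720·0.5278) = 1.36034
P₀ = 1/(15.84016 + 1.36034) = 1/17.20050 = 0.058138

Final: 0.058138


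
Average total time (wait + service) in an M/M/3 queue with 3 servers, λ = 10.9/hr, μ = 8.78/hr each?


a = 1.2415; ρ = 0.4138; P₀ = 0.281208
Lq = P₀·a^c·ρ/(c!(1−ρ)²) = 0.10800
Wq = Lq/λ = 0.10800/10.9 = 0.009908 hr
W = Wq + 1/μ = 0.009908 + 0.11390 = 0.12380 hr

Final: 0.12380 hr


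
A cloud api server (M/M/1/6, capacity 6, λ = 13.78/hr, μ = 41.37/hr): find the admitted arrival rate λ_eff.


ρ = 0.3331; P_K = (1−ρ)ρ^6/(1−ρ^7) = 0.0009113
λ_eff = λ(1 − P_K) = 13.78·(1 − 0.0009113) = 13.78·0.999089 = 13.7674 /hr

Final: 13.7674 /hr


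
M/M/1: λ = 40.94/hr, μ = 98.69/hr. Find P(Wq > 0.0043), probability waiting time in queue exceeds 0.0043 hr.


ρ = 40.94/98.69 = 0.4148
P(Wq > t) = ρ·e^{−(μ−λ)t} = 0.4148·e^{−0.2483}
= 0.4148·0.780106 = 0.323615

Final: 0.323615


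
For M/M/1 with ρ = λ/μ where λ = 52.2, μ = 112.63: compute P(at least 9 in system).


ρ = 52.2/112.63 = 0.4635
P(N ≥ n) = ρ^n = 0.4635^9 = 0.0009866

Final: 0.0009866


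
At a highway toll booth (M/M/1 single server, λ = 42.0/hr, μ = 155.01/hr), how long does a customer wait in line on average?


ρ = 42.0/155.01 = 0.2710
Wq = ρ/(μ−λ) = 0.2710/(155.01 − 42.0) = 0.2710/113.01 = 0.002398 hr

Final: 0.002398 hr


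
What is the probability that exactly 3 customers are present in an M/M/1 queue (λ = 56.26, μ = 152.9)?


ρ = 56.26/152.9 = 0.3680
P_n = (1−ρ)·ρ^n = (1 − 0.3680)·0.3680^3 = 0.6320·0.049817 = 0.031487

Final: 0.031487


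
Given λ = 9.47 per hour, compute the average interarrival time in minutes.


Mean interarrival time = 1/λ = 1/9.47 hour = 0.10560 hour
In minutes: 0.10560 × 60 = 6.3358 min

Final: 6.3358 min


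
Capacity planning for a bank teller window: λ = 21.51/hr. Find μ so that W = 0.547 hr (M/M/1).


W = 1/(μ−λ) ⇒ μ − λ = 1/W = 1/0.547 = 1.8282
μ = λ + 1/W = 21.51 + 1.8282 = 23.3382 per hr

Final: 23.3382 /hr


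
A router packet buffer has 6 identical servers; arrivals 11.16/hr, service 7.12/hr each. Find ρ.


ρ = λ/(cμ) = 11.16/(6·7.12) = 11.16/42.72 = 0.2612

Final: 0.2612


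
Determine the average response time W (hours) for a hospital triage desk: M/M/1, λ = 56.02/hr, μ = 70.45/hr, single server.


W = 1/(μ−λ) = 1/(70.45 − 56.02) = 1/14.43 = 0.06930 hr

Final: 0.06930 hr


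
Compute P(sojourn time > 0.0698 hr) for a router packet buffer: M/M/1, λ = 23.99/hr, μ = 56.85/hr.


W ~ Exponential(μ−λ) for M/M/1.
μ − λ = 56.85 − 23.99 = 32.8600
P(W > t) = e^{−(μ−λ)t} = e^{−2.2936} = 0.100900

Final: 0.100900


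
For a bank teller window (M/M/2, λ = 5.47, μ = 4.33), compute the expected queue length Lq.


a = λ/μ = 1.2633; ρ = a/2 = 0.6316
P₀ = 0.225761
Lq = P₀·a^c·ρ / (c!·(1−ρ)²) = 0.225761·1.59587·0.6316/(2·0.13569)
= 0.83857

Final: 0.83857


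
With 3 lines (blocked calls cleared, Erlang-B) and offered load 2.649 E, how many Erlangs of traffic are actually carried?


B(3,2.649) = 0.302085 (Erlang-B)
Carried load = a(1 − B) = 2.649·(1 − 0.302085) = 2.649·0.697915 = 1.8488 E

Final: 1.8488 Erlangs


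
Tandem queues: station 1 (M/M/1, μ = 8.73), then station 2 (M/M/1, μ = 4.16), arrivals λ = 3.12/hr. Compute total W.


Each node sees arrival rate λ = 3.12/hr (tandem ⇒ throughput preserved).
W₁ = 1/(μ₁−λ) = 1/(8.73−3.12) = 0.17825 hr
W₂ = 1/(μ₂−λ) = 1/(4.16−3.12) = 0.96154 hr
W_total = W₁ + W₂ = 0.17825 + 0.96154 = 1.13979 hr

Final: 1.13979 hr


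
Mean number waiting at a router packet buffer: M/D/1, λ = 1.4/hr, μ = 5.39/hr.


ρ = 1.4/5.39 = 0.2597
M/D/1: Lq = ρ²/(2(1−ρ)) = 0.06747/(2·0.7403) = 0.04557

Final: 0.04557


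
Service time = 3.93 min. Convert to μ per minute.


μ = 1/(service time) in consistent units.
1 minute = 1 min, so μ = 1/3.93 = 0.2545 per minute

Final: 0.2545 /min


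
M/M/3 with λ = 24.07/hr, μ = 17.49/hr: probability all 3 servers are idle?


a = λ/μ = 24.07/17.49 = 1.3762; ρ = a/c = 0.4587
Σ_{k=0}^{2} a^k/k! (terms k=0..2) = 1.00000 + 1.37621 + 0.94698 = 3.32320
Tail: a^3/(3!(1−ρ)) = 2.60651/(6·0.5413) = 0.80260
P₀ = 1/(3.32320 + 0.80260) = 1/4.12580 = 0.242377

Final: 0.242377


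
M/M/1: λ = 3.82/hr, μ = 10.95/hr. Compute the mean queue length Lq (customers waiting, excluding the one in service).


ρ = 3.82/10.95 = 0.3489
Lq = ρ²/(1−ρ) = 0.1217/0.6511 = 0.1869

Final: 0.1869


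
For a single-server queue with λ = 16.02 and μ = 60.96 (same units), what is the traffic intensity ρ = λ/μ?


ρ = λ/μ = 16.02/60.96 = 0.2628

Final: 0.2628


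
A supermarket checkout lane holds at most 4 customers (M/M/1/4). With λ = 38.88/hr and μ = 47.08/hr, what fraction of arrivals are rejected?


ρ = λ/μ = 38.88/47.08 = 0.8258
P_K = (1−ρ)ρ^K/(1−ρ^(K+1)) = (0.1742·0.465114)/(1 − 0.384104)
= 0.081010/0.615896 = 0.131531

Final: 0.131531


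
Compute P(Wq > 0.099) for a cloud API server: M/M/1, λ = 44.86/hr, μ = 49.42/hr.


ρ = 44.86/49.42 = 0.9077
P(Wq > t) = ρ·e^{−(μ−λ)t} = 0.9077·e^{−0.4514}
= 0.9077·0.636711 = 0.577961

Final: 0.577961


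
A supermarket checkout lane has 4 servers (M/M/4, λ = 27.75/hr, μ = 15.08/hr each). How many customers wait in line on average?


a = λ/μ = 1.8402; ρ = a/4 = 0.4600
P₀ = 0.154876
Lq = P₀·a^c·ρ / (c!·(1−ρ)²) = 0.154876·11.46691·0.4600/(24·0.29155)
= 0.11676

Final: 0.11676


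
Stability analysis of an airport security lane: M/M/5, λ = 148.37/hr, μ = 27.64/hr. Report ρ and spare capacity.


Total capacity cμ = 5·27.64 = 138.20/hr
ρ = λ/(cμ) = 148.37/138.20 = 1.0736
Stable ⇔ ρ < 1: NO
Spare capacity = cμ − λ = 138.20 − 148.37 = -10.17/hr

Final: ρ = 1.0736; unstable; margin = -10.17/hr


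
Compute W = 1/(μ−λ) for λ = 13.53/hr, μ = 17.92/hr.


W = 1/(μ−λ) = 1/(17.92 − 13.53) = 1/4.39 = 0.2278 hr

Final: 0.2278 hr


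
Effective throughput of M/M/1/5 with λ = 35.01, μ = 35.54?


ρ = 0.9851; P_K = (1−ρ)ρ^5/(1−ρ^6) = 0.160469
λ_eff = λ(1 − P_K) = 35.01·(1 − 0.160469) = 35.01·0.839531 = 29.3920 /hr

Final: 29.3920 /hr


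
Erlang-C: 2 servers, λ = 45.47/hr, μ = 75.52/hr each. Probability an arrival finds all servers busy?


a = λ/μ = 0.6021; ρ = a/2 = 0.3010
P₀ = 0.537225 (from M/M/c formula)
C(c,a) = [a^c/(c!(1−ρ))]·P₀ = [0.36251/(2·0.6990)]·0.537225
= 0.25933·0.537225 = 0.139317

Final: 0.139317


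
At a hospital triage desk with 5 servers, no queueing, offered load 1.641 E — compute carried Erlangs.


B(5,1.641) = 0.019348 (Erlang-B)
Carried load = a(1 − B) = 1.641·(1 − 0.019348) = 1.641·0.980652 = 1.6092 E

Final: 1.6092 Erlangs


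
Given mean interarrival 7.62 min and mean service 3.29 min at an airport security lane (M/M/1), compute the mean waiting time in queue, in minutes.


λ = 60/7.62 = 7.8740 /hr
μ = 60/3.29 = 18.2371 /hr
ρ = λ/μ = 7.8740/18.2371 = 0.4318
Wq = ρ/(μ−λ) = 0.4318/(18.2371−7.8740) = 0.04166 hr
In minutes: 0.04166·60 = 2.500 min

Final: 2.500 min


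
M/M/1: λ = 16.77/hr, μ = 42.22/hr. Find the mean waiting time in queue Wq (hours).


ρ = 16.77/42.22 = 0.3972
Wq = ρ/(μ−λ) = 0.3972/(42.22 − 16.77) = 0.3972/25.45 = 0.01561 hr

Final: 0.01561 hr


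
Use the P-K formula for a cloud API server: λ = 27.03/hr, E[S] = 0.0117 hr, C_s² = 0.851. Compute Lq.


ρ = λ·E[S] = 27.03·0.0117 = 0.3163
Lq = ρ²(1+C_s²)/(2(1−ρ)) = 0.1000·(1+0.851)/(2·0.6837)
= 0.1000·1.8510/1.3675 = 0.13538

Final: 0.13538


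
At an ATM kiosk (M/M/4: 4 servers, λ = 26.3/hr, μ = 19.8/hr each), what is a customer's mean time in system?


a = 1.3283; ρ = 0.3321; P₀ = 0.263489
Lq = P₀·a^c·ρ/(c!(1−ρ)²) = 0.02544
Wq = Lq/λ = 0.02544/26.3 = 0.0009672 hr
W = Wq + 1/μ = 0.0009672 + 0.05051 = 0.05147 hr

Final: 0.05147 hr


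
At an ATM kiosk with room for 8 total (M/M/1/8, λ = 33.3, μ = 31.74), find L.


ρ = 33.3/31.74 = 1.0491
L = ρ[1 − (K+1)ρ^K + Kρ^(K+1)] / [(1−ρ)(1−ρ^(K+1))]
Numerator: 1.0491·(1 − 9·1.467907 + 8·1.540053) = 0.114637
Denominator: (-0.04915)·(-0.540053) = 0.026543
L = 0.114637/0.026543 = 4.3189

Final: 4.3189


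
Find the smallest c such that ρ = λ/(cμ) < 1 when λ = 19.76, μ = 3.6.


Stability requires cμ > λ ⇔ c > λ/μ.
λ/μ = 19.76/3.6 = 5.4889
Minimum integer c = ⌊5.4889⌋ + 1 = 6
Check: 6·3.6 = 21.60 > 19.76, while 5·3.6 = 18.00 ≤ 19.76

Final: 6 servers


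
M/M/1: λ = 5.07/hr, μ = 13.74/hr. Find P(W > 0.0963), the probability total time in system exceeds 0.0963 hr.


W ~ Exponential(μ−λ) for M/M/1.
μ − λ = 13.74 − 5.07 = 8.6700
P(W > t) = e^{−(μ−λ)t} = e^{−0.8349} = 0.433909

Final: 0.433909


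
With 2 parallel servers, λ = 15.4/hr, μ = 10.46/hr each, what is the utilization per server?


ρ = λ/(cμ) = 15.4/(2·10.46) = 15.4/20.92 = 0.7361

Final: 0.7361


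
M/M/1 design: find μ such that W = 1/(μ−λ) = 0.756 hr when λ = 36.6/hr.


W = 1/(μ−λ) ⇒ μ − λ = 1/W = 1/0.756 = 1.3228
μ = λ + 1/W = 36.6 + 1.3228 = 37.9228 per hr

Final: 37.9228 /hr


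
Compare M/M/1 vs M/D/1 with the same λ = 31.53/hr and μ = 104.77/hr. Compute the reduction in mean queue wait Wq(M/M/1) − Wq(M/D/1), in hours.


ρ = 31.53/104.77 = 0.3009
Wq(M/M/1) = ρ/(μ−λ) = 0.3009/73.24 = 0.004109 hr
Wq(M/D/1) = ρ/(2(μ−λ)) = 0.002055 hr
Savings = 0.004109 − 0.002055 = 0.002055 hr

Final: 0.002055 hr


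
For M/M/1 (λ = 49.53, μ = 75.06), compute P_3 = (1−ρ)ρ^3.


ρ = 49.53/75.06 = 0.6599
P_n = (1−ρ)·ρ^n = (1 − 0.6599)·0.6599^3 = 0.3401·0.287329 = 0.097729

Final: 0.097729


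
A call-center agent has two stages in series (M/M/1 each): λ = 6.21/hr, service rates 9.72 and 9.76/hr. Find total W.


Each node sees arrival rate λ = 6.21/hr (tandem ⇒ throughput preserved).
W₁ = 1/(μ₁−λ) = 1/(9.72−6.21) = 0.28490 hr
W₂ = 1/(μ₂−λ) = 1/(9.76−6.21) = 0.28169 hr
W_total = W₁ + W₂ = 0.28490 + 0.28169 = 0.56659 hr

Final: 0.56659 hr


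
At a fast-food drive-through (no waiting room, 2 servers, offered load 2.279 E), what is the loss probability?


B(c,a) = (a^c/c!) / Σ_{k=0}^{c} a^k/k!
a^2/2! = 2.596920
Σ terms (k=0..2): 1.00000 + 2.27900 + 2.59692 = 5.875920
B = 2.596920/5.875920 = 0.441960

Final: 0.441960


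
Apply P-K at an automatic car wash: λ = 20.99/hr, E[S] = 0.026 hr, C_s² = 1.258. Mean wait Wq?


ρ = λ·E[S] = 20.99·0.026 = 0.5457
E[S²] = E[S]²(1+C_s²) = 0.026²·(1+1.258) = 0.001526
Wq = λ·E[S²]/(2(1−ρ)) = 20.99·0.001526/(2·0.4543) = 0.03527 hr

Final: 0.03527 hr


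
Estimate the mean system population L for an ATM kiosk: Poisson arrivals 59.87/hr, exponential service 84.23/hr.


ρ = λ/μ = 59.87/84.23 = 0.7108
L = ρ/(1−ρ) = 0.7108/(1 − 0.7108) = 0.7108/0.2892 = 2.4577

Final: 2.4577


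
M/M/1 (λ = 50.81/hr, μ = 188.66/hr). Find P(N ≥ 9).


ρ = 50.81/188.66 = 0.2693
P(N ≥ n) = ρ^n = 0.2693^9 = 0.000007455

Final: 0.000007455


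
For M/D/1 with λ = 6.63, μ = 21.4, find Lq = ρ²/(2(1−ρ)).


ρ = 6.63/21.4 = 0.3098
M/D/1: Lq = ρ²/(2(1−ρ)) = 0.09598/(2·0.6902) = 0.06953

Final: 0.06953


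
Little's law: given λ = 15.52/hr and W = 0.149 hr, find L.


L = λW = 15.52·0.149 = 2.3125

Final: 2.3125


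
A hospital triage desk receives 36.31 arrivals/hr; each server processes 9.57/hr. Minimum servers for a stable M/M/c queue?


Stability requires cμ > λ ⇔ c > λ/μ.
λ/μ = 36.31/9.57 = 3.7941
Minimum integer c = ⌊3.7941⌋ + 1 = 4
Check: 4·9.57 = 38.28 > 36.31, while 3·9.57 = 28.71 ≤ 36.31

Final: 4 servers


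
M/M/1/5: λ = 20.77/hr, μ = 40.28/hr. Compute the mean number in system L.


ρ = 20.77/40.28 = 0.5156
L = ρ[1 − (K+1)ρ^K + Kρ^(K+1)] / [(1−ρ)(1−ρ^(K+1))]
Numerator: 0.5156·(1 − 6·0.036453 + 5·0.018797) = 0.451322
Denominator: (0.4844)·(0.981203) = 0.475255
L = 0.451322/0.475255 = 0.9496

Final: 0.9496


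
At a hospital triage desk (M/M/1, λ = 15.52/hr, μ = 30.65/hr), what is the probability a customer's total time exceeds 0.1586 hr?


W ~ Exponential(μ−λ) for M/M/1.
μ − λ = 30.65 − 15.52 = 15.1300
P(W > t) = e^{−(μ−λ)t} = e^{−2.3996} = 0.090753

Final: 0.090753


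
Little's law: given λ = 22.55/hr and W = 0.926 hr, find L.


L = λW = 22.55·0.926 = 20.8813

Final: 20.8813


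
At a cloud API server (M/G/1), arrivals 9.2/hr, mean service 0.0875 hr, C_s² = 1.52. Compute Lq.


ρ = λ·E[S] = 9.2·0.0875 = 0.8050
Lq = ρ²(1+C_s²)/(2(1−ρ)) = 0.6480·(1+1.52)/(2·0.1950)
= 0.6480·2.5200/0.3900 = 4.18724

Final: 4.18724


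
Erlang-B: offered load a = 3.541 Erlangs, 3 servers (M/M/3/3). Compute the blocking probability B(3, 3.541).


B(c,a) = (a^c/c!) / Σ_{k=0}^{c} a^k/k!
a^3/3! = 7.399912
Σ terms (k=0..3): 1.00000 + 3.54100 + 6.26934 + 7.39991 = 18.210252
B = 7.399912/18.210252 = 0.406360

Final: 0.406360


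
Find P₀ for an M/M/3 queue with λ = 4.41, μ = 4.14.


a = λ/μ = 4.41/4.14 = 1.0652; ρ = a/c = 0.3551
Σ_{k=0}^{2} a^k/k! (terms k=0..2) = 1.00000 + 1.06522 + 0.56734 = 2.63256
Tail: a^3/(3!(1−ρ)) = 1.20869/(6·0.6449) = 0.31236
P₀ = 1/(2.63256 + 0.31236) = 1/2.94492 = 0.339568

Final: 0.339568


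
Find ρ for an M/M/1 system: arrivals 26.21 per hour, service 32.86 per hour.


ρ = λ/μ = 26.21/32.86 = 0.7976

Final: 0.7976


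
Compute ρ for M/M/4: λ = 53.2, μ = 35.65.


ρ = λ/(cμ) = 53.2/(4·35.65) = 53.2/142.60 = 0.3731

Final: 0.3731


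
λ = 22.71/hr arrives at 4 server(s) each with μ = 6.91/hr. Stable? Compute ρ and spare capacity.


Total capacity cμ = 4·6.91 = 27.64/hr
ρ = λ/(cμ) = 22.71/27.64 = 0.8216
Stable ⇔ ρ < 1: YES
Spare capacity = cμ − λ = 27.64 − 22.71 = 4.93/hr

Final: ρ = 0.8216; stable; margin = 4.93/hr


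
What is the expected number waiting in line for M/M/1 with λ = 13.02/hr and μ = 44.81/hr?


ρ = 13.02/44.81 = 0.2906
Lq = ρ²/(1−ρ) = 0.08443/0.7094 = 0.1190

Final: 0.1190


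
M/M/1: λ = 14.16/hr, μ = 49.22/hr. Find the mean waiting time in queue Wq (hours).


ρ = 14.16/49.22 = 0.2877
Wq = ρ/(μ−λ) = 0.2877/(49.22 − 14.16) = 0.2877/35.06 = 0.008206 hr

Final: 0.008206 hr


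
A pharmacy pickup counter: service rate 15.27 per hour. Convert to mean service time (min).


Mean service time = 1/μ = 1/15.27 hour = 0.06549 hour
In minutes: 0.06549 × 60 = 3.9293 min

Final: 3.9293 min


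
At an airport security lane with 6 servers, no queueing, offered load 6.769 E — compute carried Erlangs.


B(6,6.769) = 0.316689 (Erlang-B)
Carried load = a(1 − B) = 6.769·(1 − 0.316689) = 6.769·0.683311 = 4.6253 E

Final: 4.6253 Erlangs


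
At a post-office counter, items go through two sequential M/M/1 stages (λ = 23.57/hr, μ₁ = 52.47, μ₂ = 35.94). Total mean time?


Each node sees arrival rate λ = 23.57/hr (tandem ⇒ throughput preserved).
W₁ = 1/(μ₁−λ) = 1/(52.47−23.57) = 0.03460 hr
W₂ = 1/(μ₂−λ) = 1/(35.94−23.57) = 0.08084 hr
W_total = W₁ + W₂ = 0.03460 + 0.08084 = 0.11544 hr

Final: 0.11544 hr


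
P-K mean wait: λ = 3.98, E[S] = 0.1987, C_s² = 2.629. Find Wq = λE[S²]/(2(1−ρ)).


ρ = λ·E[S] = 3.98·0.1987 = 0.7908
E[S²] = E[S]²(1+C_s²) = 0.1987²·(1+2.629) = 0.143279
Wq = λ·E[S²]/(2(1−ρ)) = 3.98·0.143279/(2·0.2092) = 1.36310 hr

Final: 1.36310 hr


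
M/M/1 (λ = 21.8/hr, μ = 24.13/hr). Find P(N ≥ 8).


ρ = 21.8/24.13 = 0.9034
P(N ≥ n) = ρ^n = 0.9034^8 = 0.443806

Final: 0.443806


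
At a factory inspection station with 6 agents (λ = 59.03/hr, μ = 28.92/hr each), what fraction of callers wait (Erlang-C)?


a = λ/μ = 2.0411; ρ = a/6 = 0.3402
P₀ = 0.129662 (from M/M/c formula)
C(c,a) = [a^c/(c!(1−ρ))]·P₀ = [72.31809/(720·0.6598)]·0.129662
= 0.15223·0.129662 = 0.019738

Final: 0.019738


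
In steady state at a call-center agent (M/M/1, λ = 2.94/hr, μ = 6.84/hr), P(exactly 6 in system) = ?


ρ = 2.94/6.84 = 0.4298
P_n = (1−ρ)·ρ^n = (1 − 0.4298)·0.4298^6 = 0.5702·0.006306 = 0.003595

Final: 0.003595


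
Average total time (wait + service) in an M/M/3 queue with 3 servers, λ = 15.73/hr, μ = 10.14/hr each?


a = 1.5513; ρ = 0.5171; P₀ = 0.198297
Lq = P₀·a^c·ρ/(c!(1−ρ)²) = 0.27358
Wq = Lq/λ = 0.27358/15.73 = 0.01739 hr
W = Wq + 1/μ = 0.01739 + 0.09862 = 0.11601 hr

Final: 0.11601 hr


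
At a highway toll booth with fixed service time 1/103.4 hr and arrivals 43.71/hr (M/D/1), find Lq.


ρ = 43.71/103.4 = 0.4227
M/D/1: Lq = ρ²/(2(1−ρ)) = 0.1787/(2·0.5773) = 0.15478

Final: 0.15478


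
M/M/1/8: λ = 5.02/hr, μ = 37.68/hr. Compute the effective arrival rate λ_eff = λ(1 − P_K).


ρ = 0.1332; P_K = (1−ρ)ρ^8/(1−ρ^9) = 0.00000008603
λ_eff = λ(1 − P_K) = 5.02·(1 − 0.00000008603) = 5.02·1.000000 = 5.0200 /hr

Final: 5.0200 /hr


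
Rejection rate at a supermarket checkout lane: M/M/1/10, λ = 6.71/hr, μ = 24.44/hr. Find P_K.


ρ = λ/μ = 6.71/24.44 = 0.2745
P_K = (1−ρ)ρ^K/(1−ρ^(K+1)) = (0.7255·0.000002433)/(1 − 0.0000006681)
= 0.000001765/0.999999 = 0.000001765

Final: 0.000001765


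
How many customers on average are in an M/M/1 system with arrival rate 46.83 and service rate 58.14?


ρ = λ/μ = 46.83/58.14 = 0.8055
L = ρ/(1−ρ) = 0.8055/(1 − 0.8055) = 0.8055/0.1945 = 4.1406

Final: 4.1406


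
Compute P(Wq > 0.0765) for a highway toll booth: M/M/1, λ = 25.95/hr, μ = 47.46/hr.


ρ = 25.95/47.46 = 0.5468
P(Wq > t) = ρ·e^{−(μ−λ)t} = 0.5468·e^{−1.6455}
= 0.5468·0.192913 = 0.105480

Final: 0.105480


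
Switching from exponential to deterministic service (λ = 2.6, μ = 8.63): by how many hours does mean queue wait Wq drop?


ρ = 2.6/8.63 = 0.3013
Wq(M/M/1) = ρ/(μ−λ) = 0.3013/6.03 = 0.04996 hr
Wq(M/D/1) = ρ/(2(μ−λ)) = 0.02498 hr
Savings = 0.04996 − 0.02498 = 0.02498 hr

Final: 0.02498 hr


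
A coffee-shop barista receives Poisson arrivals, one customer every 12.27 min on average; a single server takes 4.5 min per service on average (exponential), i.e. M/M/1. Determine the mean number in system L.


λ = 60/12.27 = 4.8900 /hr
μ = 60/4.5 = 13.3333 /hr
ρ = λ/μ = 4.8900/13.3333 = 0.3667
L = ρ/(1−ρ) = 0.3667/0.6333 = 0.5792

Final: 0.5792


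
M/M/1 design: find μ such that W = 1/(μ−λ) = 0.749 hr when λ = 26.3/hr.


W = 1/(μ−λ) ⇒ μ − λ = 1/W = 1/0.749 = 1.3351
μ = λ + 1/W = 26.3 + 1.3351 = 27.6351 per hr

Final: 27.6351 /hr


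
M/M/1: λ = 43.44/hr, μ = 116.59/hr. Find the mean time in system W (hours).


W = 1/(μ−λ) = 1/(116.59 − 43.44) = 1/73.15 = 0.01367 hr

Final: 0.01367 hr


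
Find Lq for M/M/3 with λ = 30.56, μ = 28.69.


a = λ/μ = 1.0652; ρ = a/3 = 0.3551
P₀ = 0.339581
Lq = P₀·a^c·ρ / (c!·(1−ρ)²) = 0.339581·1.20856·0.3551/(6·0.41595)
= 0.05839

Final: 0.05839


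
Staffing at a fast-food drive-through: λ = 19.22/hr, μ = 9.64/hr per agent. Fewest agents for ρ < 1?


Stability requires cμ > λ ⇔ c > λ/μ.
λ/μ = 19.22/9.64 = 1.9938
Minimum integer c = ⌊1.9938⌋ + 1 = 2
Check: 2·9.64 = 19.28 > 19.22, while 1·9.64 = 9.64 ≤ 19.22

Final: 2 servers


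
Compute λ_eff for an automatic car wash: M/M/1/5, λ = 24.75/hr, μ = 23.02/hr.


ρ = 1.0752; P_K = (1−ρ)ρ^5/(1−ρ^6) = 0.198245
λ_eff = λ(1 − P_K) = 24.75·(1 − 0.198245) = 24.75·0.801755 = 19.8434 /hr

Final: 19.8434 /hr


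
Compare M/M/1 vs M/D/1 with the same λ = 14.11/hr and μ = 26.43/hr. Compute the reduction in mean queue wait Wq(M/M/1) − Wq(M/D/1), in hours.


ρ = 14.11/26.43 = 0.5339
Wq(M/M/1) = ρ/(μ−λ) = 0.5339/12.32 = 0.04333 hr
Wq(M/D/1) = ρ/(2(μ−λ)) = 0.02167 hr
Savings = 0.04333 − 0.02167 = 0.02167 hr

Final: 0.02167 hr


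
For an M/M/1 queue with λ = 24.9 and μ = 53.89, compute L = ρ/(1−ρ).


ρ = λ/μ = 24.9/53.89 = 0.4621
L = ρ/(1−ρ) = 0.4621/(1 − 0.4621) = 0.4621/0.5379 = 0.8589

Final: 0.8589


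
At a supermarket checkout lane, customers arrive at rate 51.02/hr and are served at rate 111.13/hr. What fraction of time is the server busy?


ρ = λ/μ = 51.02/111.13 = 0.4591

Final: 0.4591


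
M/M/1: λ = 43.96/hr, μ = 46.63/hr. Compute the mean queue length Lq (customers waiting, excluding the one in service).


ρ = 43.96/46.63 = 0.9427
Lq = ρ²/(1−ρ) = 0.8888/0.05726 = 15.5217

Final: 15.5217


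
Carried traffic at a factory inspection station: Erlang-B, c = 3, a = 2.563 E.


B(3,2.563) = 0.290676 (Erlang-B)
Carried load = a(1 − B) = 2.563·(1 − 0.290676) = 2.563·0.709324 = 1.8180 E

Final: 1.8180 Erlangs


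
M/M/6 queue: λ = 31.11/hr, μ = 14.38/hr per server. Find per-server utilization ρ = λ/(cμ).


ρ = λ/(cμ) = 31.11/(6·14.38) = 31.11/86.28 = 0.3606

Final: 0.3606


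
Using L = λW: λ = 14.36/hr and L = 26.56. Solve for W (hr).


W = L/λ = 26.56/14.36 = 1.8496 hr

Final: 1.8496 hr


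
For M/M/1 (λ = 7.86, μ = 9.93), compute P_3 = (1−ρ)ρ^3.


ρ = 7.86/9.93 = 0.7915
P_n = (1−ρ)·ρ^n = (1 − 0.7915)·0.7915^3 = 0.2085·0.495929 = 0.103381

Final: 0.103381


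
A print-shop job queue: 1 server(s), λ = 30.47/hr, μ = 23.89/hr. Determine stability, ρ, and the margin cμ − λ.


Total capacity cμ = 1·23.89 = 23.89/hr
ρ = λ/(cμ) = 30.47/23.89 = 1.2754
Stable ⇔ ρ < 1: NO
Spare capacity = cμ − λ = 23.89 − 30.47 = -6.58/hr

Final: ρ = 1.2754; unstable; margin = -6.58/hr


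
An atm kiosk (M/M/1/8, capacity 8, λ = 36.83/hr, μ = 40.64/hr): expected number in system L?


ρ = 36.83/40.64 = 0.9062
L = ρ[1 − (K+1)ρ^K + Kρ^(K+1)] / [(1−ρ)(1−ρ^(K+1))]
Numerator: 0.9062·(1 − 9·0.454971 + 8·0.412318) = 0.184694
Denominator: (0.09375)·(0.587682) = 0.055095
L = 0.184694/0.055095 = 3.3523

Final: 3.3523


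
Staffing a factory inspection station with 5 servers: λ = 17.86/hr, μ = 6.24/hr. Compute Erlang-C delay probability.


a = λ/μ = 2.8622; ρ = a/5 = 0.5724
P₀ = 0.054330 (from M/M/c formula)
C(c,a) = [a^c/(c!(1−ρ))]·P₀ = [192.08096/(120·0.4276)]·0.054330
= 3.74371·0.054330 = 0.203396

Final: 0.203396


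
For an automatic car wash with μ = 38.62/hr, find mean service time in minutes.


Mean service time = 1/μ = 1/38.62 hour = 0.02589 hour
In minutes: 0.02589 × 60 = 1.5536 min

Final: 1.5536 min


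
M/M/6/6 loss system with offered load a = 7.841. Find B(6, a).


B(c,a) = (a^c/c!) / Σ_{k=0}^{c} a^k/k!
a^6/6! = 322.772278
Σ terms (k=0..6): 1.00000 + 7.84100 + 30.74064 + 80.34579 + 157.49783 + 246.98810 + 322.77228 = 847.185632
B = 322.772278/847.185632 = 0.380994

Final: 0.380994


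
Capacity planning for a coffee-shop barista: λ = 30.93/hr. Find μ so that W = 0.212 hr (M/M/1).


W = 1/(μ−λ) ⇒ μ − λ = 1/W = 1/0.212 = 4.7170
μ = λ + 1/W = 30.93 + 4.7170 = 35.6470 per hr

Final: 35.6470 /hr


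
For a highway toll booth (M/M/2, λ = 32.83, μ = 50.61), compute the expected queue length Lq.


a = λ/μ = 0.6487; ρ = a/2 = 0.3243
P₀ = 0.510183
Lq = P₀·a^c·ρ / (c!·(1−ρ)²) = 0.510183·0.42079·0.3243/(2·0.45651)
= 0.07626

Final: 0.07626


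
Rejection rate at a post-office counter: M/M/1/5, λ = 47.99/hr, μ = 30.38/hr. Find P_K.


ρ = λ/μ = 47.99/30.38 = 1.5797
P_K = (1−ρ)ρ^K/(1−ρ^(K+1)) = (-0.5797·9.835918)/(1 − 15.537383)
= -5.701465/-14.537383 = 0.392193

Final: 0.392193


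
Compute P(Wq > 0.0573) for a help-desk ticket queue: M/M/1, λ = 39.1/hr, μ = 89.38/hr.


ρ = 39.1/89.38 = 0.4375
P(Wq > t) = ρ·e^{−(μ−λ)t} = 0.4375·e^{−2.8810}
= 0.4375·0.056076 = 0.024531

Final: 0.024531


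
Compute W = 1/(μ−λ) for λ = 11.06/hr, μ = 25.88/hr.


W = 1/(μ−λ) = 1/(25.88 − 11.06) = 1/14.82 = 0.06748 hr

Final: 0.06748 hr


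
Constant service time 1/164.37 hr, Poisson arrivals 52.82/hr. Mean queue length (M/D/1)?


ρ = 52.82/164.37 = 0.3213
M/D/1: Lq = ρ²/(2(1−ρ)) = 0.1033/(2·0.6787) = 0.07608

Final: 0.07608


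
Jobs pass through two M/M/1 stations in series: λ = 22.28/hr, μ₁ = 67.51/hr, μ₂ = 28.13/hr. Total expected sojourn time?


Each node sees arrival rate λ = 22.28/hr (tandem ⇒ throughput preserved).
W₁ = 1/(μ₁−λ) = 1/(67.51−22.28) = 0.02211 hr
W₂ = 1/(μ₂−λ) = 1/(28.13−22.28) = 0.17094 hr
W_total = W₁ + W₂ = 0.02211 + 0.17094 = 0.19305 hr

Final: 0.19305 hr


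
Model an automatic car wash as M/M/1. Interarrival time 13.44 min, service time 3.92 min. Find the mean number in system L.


λ = 60/13.44 = 4.4643 /hr
μ = 60/3.92 = 15.3061 /hr
ρ = λ/μ = 4.4643/15.3061 = 0.2917
L = ρ/(1−ρ) = 0.2917/0.7083 = 0.4118

Final: 0.4118


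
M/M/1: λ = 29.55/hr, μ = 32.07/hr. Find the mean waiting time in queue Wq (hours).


ρ = 29.55/32.07 = 0.9214
Wq = ρ/(μ−λ) = 0.9214/(32.07 − 29.55) = 0.9214/2.52 = 0.3656 hr

Final: 0.3656 hr


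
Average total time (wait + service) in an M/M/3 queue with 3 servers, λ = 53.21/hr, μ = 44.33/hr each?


a = 1.2003; ρ = 0.4001; P₀ = 0.294017
Lq = P₀·a^c·ρ/(c!(1−ρ)²) = 0.09422
Wq = Lq/λ = 0.09422/53.21 = 0.001771 hr
W = Wq + 1/μ = 0.001771 + 0.02256 = 0.02433 hr

Final: 0.02433 hr


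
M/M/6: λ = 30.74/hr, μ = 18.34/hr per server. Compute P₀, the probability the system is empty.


a = λ/μ = 30.74/18.34 = 1.6761; ρ = a/c = 0.2794
Σ_{k=0}^{5} a^k/k! (terms k=0..5) = 1.00000 + 1.67612 + 1.40469 + 0.78481 + 0.32886 + 0.11024 = 5.30471
Tail: a^6/(6!(1−ρ)) = 22.17314/(720·0.7206) = 0.04273
P₀ = 1/(5.30471 + 0.04273) = 1/5.34744 = 0.187005

Final: 0.187005


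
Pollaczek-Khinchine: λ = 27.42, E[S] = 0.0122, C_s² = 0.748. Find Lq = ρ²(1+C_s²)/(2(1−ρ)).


ρ = λ·E[S] = 27.42·0.0122 = 0.3345
Lq = ρ²(1+C_s²)/(2(1−ρ)) = 0.1119·(1+0.748)/(2·0.6655)
= 0.1119·1.7480/1.3310 = 0.14697

Final: 0.14697


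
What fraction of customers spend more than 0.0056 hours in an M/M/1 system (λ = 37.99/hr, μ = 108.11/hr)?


W ~ Exponential(μ−λ) for M/M/1.
μ − λ = 108.11 − 37.99 = 70.1200
P(W > t) = e^{−(μ−λ)t} = e^{−0.3927} = 0.675250

Final: 0.675250


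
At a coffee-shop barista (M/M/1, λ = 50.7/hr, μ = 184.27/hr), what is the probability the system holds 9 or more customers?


ρ = 50.7/184.27 = 0.2751
P(N ≥ n) = ρ^n = 0.2751^9 = 0.000009036

Final: 0.000009036


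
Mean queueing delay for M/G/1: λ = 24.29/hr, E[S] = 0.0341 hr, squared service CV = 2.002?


ρ = λ·E[S] = 24.29·0.0341 = 0.8283
E[S²] = E[S]²(1+C_s²) = 0.0341²·(1+2.002) = 0.003491
Wq = λ·E[S²]/(2(1−ρ)) = 24.29·0.003491/(2·0.1717) = 0.24690 hr

Final: 0.24690 hr


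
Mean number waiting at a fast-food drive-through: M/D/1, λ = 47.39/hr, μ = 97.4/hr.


ρ = 47.39/97.4 = 0.4866
M/D/1: Lq = ρ²/(2(1−ρ)) = 0.2367/(2·0.5134) = 0.23053

Final: 0.23053


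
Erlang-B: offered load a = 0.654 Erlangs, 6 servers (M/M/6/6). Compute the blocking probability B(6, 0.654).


B(c,a) = (a^c/c!) / Σ_{k=0}^{c} a^k/k!
a^6/6! = 0.0001087
Σ terms (k=0..6): 1.00000 + 0.65400 + 0.21386 + 0.04662 + 0.007623 + 0.0009970 + 0.0001087 = 1.923207
B = 0.0001087/1.923207 = 0.00005651

Final: 0.00005651


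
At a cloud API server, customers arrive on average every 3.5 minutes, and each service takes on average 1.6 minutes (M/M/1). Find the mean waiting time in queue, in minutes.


λ = 60/3.5 = 17.1429 /hr
μ = 60/1.6 = 37.5000 /hr
ρ = λ/μ = 17.1429/37.5000 = 0.4571
Wq = ρ/(μ−λ) = 0.4571/(37.5000−17.1429) = 0.02246 hr
In minutes: 0.02246·60 = 1.347 min

Final: 1.347 min


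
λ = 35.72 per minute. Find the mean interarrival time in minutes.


Mean interarrival time = 1/λ = 1/35.72 minute = 0.02800 minute
In minutes: 0.02800 × 1 = 0.02800 min

Final: 0.02800 min


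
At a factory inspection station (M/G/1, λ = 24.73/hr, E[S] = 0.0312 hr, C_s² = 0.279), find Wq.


ρ = λ·E[S] = 24.73·0.0312 = 0.7716
E[S²] = E[S]²(1+C_s²) = 0.0312²·(1+0.279) = 0.001245
Wq = λ·E[S²]/(2(1−ρ)) = 24.73·0.001245/(2·0.2284) = 0.06740 hr

Final: 0.06740 hr


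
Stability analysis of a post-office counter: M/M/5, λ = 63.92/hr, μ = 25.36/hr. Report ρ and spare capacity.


Total capacity cμ = 5·25.36 = 126.80/hr
ρ = λ/(cμ) = 63.92/126.80 = 0.5041
Stable ⇔ ρ < 1: YES
Spare capacity = cμ − λ = 126.80 − 63.92 = 62.88/hr

Final: ρ = 0.5041; stable; margin = 62.88/hr


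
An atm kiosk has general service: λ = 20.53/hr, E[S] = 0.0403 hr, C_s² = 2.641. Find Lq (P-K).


ρ = λ·E[S] = 20.53·0.0403 = 0.8274
Lq = ρ²(1+C_s²)/(2(1−ρ)) = 0.6845·(1+2.641)/(2·0.1726)
= 0.6845·3.6410/0.3453 = 7.21830

Final: 7.21830


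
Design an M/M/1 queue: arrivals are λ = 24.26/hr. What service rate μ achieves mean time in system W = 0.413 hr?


W = 1/(μ−λ) ⇒ μ − λ = 1/W = 1/0.413 = 2.4213
μ = λ + 1/W = 24.26 + 2.4213 = 26.6813 per hr

Final: 26.6813 /hr


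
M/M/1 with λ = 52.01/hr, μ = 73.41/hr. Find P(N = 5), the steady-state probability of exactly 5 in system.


ρ = 52.01/73.41 = 0.7085
P_n = (1−ρ)·ρ^n = (1 − 0.7085)·0.7085^5 = 0.2915·0.178508 = 0.052038

Final: 0.052038


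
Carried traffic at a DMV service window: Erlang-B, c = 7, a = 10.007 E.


B(7,10.007) = 0.409353 (Erlang-B)
Carried load = a(1 − B) = 10.007·(1 − 0.409353) = 10.007·0.590647 = 5.9106 E

Final: 5.9106 Erlangs


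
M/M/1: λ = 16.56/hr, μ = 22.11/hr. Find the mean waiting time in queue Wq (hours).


ρ = 16.56/22.11 = 0.7490
Wq = ρ/(μ−λ) = 0.7490/(22.11 − 16.56) = 0.7490/5.55 = 0.1350 hr

Final: 0.1350 hr


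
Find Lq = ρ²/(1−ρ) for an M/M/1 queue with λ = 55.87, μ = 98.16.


ρ = 55.87/98.16 = 0.5692
Lq = ρ²/(1−ρ) = 0.3240/0.4308 = 0.7519

Final: 0.7519


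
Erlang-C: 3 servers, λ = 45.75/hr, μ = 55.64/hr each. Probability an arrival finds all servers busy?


a = λ/μ = 0.8223; ρ = a/3 = 0.2741
P₀ = 0.437076 (from M/M/c formula)
C(c,a) = [a^c/(c!(1−ρ))]·P₀ = [0.55592/(6·0.7259)]·0.437076
= 0.12764·0.437076 = 0.055787

Final: 0.055787


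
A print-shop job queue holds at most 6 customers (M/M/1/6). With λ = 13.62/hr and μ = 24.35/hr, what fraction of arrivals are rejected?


ρ = λ/μ = 13.62/24.35 = 0.5593
P_K = (1−ρ)ρ^K/(1−ρ^(K+1)) = (0.4407·0.030624)/(1 − 0.017130)
= 0.013495/0.982870 = 0.013730

Final: 0.013730


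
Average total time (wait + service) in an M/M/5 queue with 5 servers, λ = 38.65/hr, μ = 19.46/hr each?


a = 1.9861; ρ = 0.3972; P₀ = 0.136242
Lq = P₀·a^c·ρ/(c!(1−ρ)²) = 0.03836
Wq = Lq/λ = 0.03836/38.65 = 0.0009925 hr
W = Wq + 1/μ = 0.0009925 + 0.05139 = 0.05238 hr

Final: 0.05238 hr


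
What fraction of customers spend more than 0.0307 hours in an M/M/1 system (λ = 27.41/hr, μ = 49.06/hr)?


W ~ Exponential(μ−λ) for M/M/1.
μ − λ = 49.06 − 27.41 = 21.6500
P(W > t) = e^{−(μ−λ)t} = e^{−0.6647} = 0.514451

Final: 0.514451


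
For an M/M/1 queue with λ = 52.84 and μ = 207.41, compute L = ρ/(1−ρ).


ρ = λ/μ = 52.84/207.41 = 0.2548
L = ρ/(1−ρ) = 0.2548/(1 − 0.2548) = 0.2548/0.7452 = 0.3419

Final: 0.3419


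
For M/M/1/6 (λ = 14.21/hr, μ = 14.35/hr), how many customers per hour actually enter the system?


ρ = 0.9902; P_K = (1−ρ)ρ^6/(1−ρ^7) = 0.138690
λ_eff = λ(1 − P_K) = 14.21·(1 − 0.138690) = 14.21·0.861310 = 12.2392 /hr

Final: 12.2392 /hr


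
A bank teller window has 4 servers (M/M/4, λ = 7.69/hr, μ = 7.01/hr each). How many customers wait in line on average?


a = λ/μ = 1.0970; ρ = a/4 = 0.2743
P₀ = 0.333124
Lq = P₀·a^c·ρ / (c!·(1−ρ)²) = 0.333124·1.44822·0.2743/(24·0.52671)
= 0.01047

Final: 0.01047


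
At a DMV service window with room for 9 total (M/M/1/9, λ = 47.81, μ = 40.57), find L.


ρ = 47.81/40.57 = 1.1785
L = ρ[1 − (K+1)ρ^K + Kρ^(K+1)] / [(1−ρ)(1−ρ^(K+1))]
Numerator: 1.1785·(1 − 10·4.383526 + 9·5.165797) = 4.309513
Denominator: (-0.1785)·(-4.165797) = 0.743416
L = 4.309513/0.743416 = 5.7969

Final: 5.7969
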